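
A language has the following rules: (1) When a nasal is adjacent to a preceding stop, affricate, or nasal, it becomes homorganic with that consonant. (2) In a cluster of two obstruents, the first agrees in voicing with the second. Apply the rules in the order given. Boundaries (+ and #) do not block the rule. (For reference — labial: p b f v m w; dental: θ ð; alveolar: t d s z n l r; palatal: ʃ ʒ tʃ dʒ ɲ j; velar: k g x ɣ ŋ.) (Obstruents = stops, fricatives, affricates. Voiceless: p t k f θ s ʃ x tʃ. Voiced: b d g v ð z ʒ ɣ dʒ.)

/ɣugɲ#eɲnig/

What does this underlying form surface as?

Rule 1: /ɲ/ after /g/ (velar) → [ŋ]
Rule 1: /n/ after /ɲ/ (palatal) → [ɲ]
After rule 1: ɣugŋ#eɲɲig
Rule 2: no segment meets the rule's conditions; no change.

[ɣugŋ#eɲɲig]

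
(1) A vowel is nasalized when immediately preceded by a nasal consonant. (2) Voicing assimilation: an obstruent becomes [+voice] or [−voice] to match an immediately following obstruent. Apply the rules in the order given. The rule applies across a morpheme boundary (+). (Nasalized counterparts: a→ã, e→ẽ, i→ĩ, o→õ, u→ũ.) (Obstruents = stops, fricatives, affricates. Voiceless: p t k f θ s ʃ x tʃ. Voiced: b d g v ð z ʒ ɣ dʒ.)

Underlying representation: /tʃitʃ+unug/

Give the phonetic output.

Rule 1: /u/ after nasal /n/ → [ũ]
After rule 1: tʃitʃ+unũg
Rule 2: no segment meets the rule's conditions; no change.

[tʃitʃ+unũg]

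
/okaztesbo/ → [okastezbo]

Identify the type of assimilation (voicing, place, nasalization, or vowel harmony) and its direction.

voicing assimilation, regressive

/z/→[s] /s/→[z].
Each target copies a feature from the following segment, so the direction is regressive.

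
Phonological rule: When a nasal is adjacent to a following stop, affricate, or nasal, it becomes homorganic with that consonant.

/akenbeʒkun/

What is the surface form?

/n/ before /b/ (labial) → [m]

[akembeʒkun]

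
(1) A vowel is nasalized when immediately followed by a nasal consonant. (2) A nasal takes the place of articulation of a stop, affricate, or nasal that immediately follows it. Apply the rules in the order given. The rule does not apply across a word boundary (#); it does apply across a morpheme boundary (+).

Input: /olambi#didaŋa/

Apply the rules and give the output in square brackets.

[olãmbi#didãŋa]

Rule 1: /a/ before nasal /m/ → [ã]
Rule 1: /a/ before nasal /ŋ/ → [ã]
After rule 1: olãmbi#didãŋa
Rule 2: no segment meets the rule's conditions; no change.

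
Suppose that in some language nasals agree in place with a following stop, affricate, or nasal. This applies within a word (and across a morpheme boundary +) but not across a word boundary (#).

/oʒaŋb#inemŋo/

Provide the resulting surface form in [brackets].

[oʒamb#ineŋŋo]

/ŋ/ before /b/ (labial) → [m]
/m/ before /ŋ/ (velar) → [ŋ]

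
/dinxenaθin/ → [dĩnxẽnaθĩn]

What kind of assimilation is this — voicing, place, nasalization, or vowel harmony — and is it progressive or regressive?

/i/→[ĩ] /e/→[ẽ] /i/→[ĩ].
Each target copies a feature from the following segment, so the direction is regressive.

nasalization, regressive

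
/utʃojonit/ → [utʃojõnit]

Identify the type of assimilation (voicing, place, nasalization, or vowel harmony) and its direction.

nasalization, regressive

/o/→[õ].
Each target copies a feature from the following segment, so the direction is regressive.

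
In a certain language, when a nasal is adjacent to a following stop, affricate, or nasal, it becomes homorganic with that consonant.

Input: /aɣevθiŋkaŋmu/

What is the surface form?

/ŋ/ before /m/ (labial) → [m]

[aɣevθiŋkammu]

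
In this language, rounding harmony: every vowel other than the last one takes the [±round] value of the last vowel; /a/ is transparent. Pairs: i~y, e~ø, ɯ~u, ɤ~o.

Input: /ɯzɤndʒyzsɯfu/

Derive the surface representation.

/ɯ/ harmonizes with /u/ ([+round]) → [u]
/ɤ/ harmonizes with /u/ ([+round]) → [o]
/ɯ/ harmonizes with /u/ ([+round]) → [u]

[uzondʒyzsufu]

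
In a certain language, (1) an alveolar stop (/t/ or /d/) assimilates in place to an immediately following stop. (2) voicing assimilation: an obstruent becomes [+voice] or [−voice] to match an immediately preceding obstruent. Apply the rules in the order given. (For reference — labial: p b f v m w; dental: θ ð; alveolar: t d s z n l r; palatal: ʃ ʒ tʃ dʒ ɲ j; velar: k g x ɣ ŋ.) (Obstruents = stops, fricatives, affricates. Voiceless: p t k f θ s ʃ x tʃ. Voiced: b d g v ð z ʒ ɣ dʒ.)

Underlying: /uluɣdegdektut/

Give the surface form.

Rule 1: no segment meets the rule's conditions; no change.
After rule 1: uluɣdegdektut
Rule 2: no segment meets the rule's conditions; no change.

[uluɣdegdektut]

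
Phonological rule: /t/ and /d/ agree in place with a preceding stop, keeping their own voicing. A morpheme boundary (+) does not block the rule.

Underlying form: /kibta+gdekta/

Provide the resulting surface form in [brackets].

[kibpa+ggekka]

/t/ after /b/ (labial) → [p]
/d/ after /g/ (velar) → [g]
/t/ after /k/ (velar) → [k]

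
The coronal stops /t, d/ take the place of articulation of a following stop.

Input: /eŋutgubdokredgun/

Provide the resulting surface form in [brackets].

/t/ before /g/ (velar) → [k]
/d/ before /g/ (velar) → [g]

[eŋukgubdokreggun]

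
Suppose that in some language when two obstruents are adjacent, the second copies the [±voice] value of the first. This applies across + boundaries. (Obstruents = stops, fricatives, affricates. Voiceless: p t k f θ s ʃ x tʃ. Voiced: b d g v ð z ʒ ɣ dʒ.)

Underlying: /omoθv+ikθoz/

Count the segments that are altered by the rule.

1

/v/ after /θ/ (voiceless) → [f]
1 segment changes.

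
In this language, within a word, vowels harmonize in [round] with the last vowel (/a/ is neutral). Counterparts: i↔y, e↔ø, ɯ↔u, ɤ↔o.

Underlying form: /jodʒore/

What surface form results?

[jɤdʒɤre]

/o/ harmonizes with /e/ ([-round]) → [ɤ]
/o/ harmonizes with /e/ ([-round]) → [ɤ]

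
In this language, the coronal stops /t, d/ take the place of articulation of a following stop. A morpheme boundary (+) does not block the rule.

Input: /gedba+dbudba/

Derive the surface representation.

/d/ before /b/ (labial) → [b]
/d/ before /b/ (labial) → [b]
/d/ before /b/ (labial) → [b]

[gebba+bbubba]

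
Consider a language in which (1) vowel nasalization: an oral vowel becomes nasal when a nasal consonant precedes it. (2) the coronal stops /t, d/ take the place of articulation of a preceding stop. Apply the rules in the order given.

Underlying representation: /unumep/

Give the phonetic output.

Rule 1: /u/ after nasal /n/ → [ũ]
Rule 1: /e/ after nasal /m/ → [ẽ]
After rule 1: unũmẽp
Rule 2: no segment meets the rule's conditions; no change.

[unũmẽp]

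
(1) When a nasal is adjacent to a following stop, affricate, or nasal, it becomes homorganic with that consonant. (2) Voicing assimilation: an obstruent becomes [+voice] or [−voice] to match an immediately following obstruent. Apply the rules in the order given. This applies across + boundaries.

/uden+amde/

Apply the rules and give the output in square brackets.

[uden+ande]

Rule 1: /m/ before /d/ (alveolar) → [n]
After rule 1: uden+ande
Rule 2: no segment meets the rule's conditions; no change.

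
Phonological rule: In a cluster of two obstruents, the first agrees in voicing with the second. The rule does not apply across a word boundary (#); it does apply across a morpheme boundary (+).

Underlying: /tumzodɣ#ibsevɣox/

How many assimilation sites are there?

1

/b/ before /s/ (voiceless) → [p]
1 segment changes.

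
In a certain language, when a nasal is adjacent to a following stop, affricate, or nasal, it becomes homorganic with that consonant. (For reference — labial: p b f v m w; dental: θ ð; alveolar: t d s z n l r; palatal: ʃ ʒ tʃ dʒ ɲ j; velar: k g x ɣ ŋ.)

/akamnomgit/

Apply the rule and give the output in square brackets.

/m/ before /n/ (alveolar) → [n]
/m/ before /g/ (velar) → [ŋ]

[akannoŋgit]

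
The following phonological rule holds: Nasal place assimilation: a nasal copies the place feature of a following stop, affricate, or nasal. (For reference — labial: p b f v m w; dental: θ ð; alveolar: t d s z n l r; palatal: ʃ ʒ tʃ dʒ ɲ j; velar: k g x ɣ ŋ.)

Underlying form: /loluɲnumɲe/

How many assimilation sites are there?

2

/ɲ/ before /n/ (alveolar) → [n]
/m/ before /ɲ/ (palatal) → [ɲ]
2 segments change.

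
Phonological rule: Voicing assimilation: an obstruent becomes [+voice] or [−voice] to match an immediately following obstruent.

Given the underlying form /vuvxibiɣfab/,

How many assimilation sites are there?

/v/ before /x/ (voiceless) → [f]
/ɣ/ before /f/ (voiceless) → [x]
2 segments change.

2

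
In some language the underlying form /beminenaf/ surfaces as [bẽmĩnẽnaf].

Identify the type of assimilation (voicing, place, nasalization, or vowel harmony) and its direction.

/e/→[ẽ] /i/→[ĩ] /e/→[ẽ].
Each target copies a feature from the following segment, so the direction is regressive.

nasalization, regressive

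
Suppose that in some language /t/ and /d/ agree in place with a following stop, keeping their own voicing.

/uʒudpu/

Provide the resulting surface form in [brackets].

[uʒubpu]

/d/ before /p/ (labial) → [b]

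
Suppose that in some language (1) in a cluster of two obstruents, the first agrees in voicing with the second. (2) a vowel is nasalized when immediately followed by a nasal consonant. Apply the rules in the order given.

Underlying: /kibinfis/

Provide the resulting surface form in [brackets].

Rule 1: no segment meets the rule's conditions; no change.
After rule 1: kibinfis
Rule 2: /i/ before nasal /n/ → [ĩ]

[kibĩnfis]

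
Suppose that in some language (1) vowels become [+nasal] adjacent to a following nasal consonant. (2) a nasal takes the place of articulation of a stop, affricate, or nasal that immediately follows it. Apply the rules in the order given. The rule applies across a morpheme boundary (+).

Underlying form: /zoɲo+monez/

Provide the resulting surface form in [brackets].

[zõɲõ+mõnez]

Rule 1: /o/ before nasal /ɲ/ → [õ]
Rule 1: /o/ before nasal /m/ → [õ]
Rule 1: /o/ before nasal /n/ → [õ]
After rule 1: zõɲõ+mõnez
Rule 2: no segment meets the rule's conditions; no change.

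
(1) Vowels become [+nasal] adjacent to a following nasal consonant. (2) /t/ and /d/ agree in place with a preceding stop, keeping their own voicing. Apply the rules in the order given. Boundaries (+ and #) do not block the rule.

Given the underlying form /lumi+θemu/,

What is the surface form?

[lũmi+θẽmu]

Rule 1: /u/ before nasal /m/ → [ũ]
Rule 1: /e/ before nasal /m/ → [ẽ]
After rule 1: lũmi+θẽmu
Rule 2: no segment meets the rule's conditions; no change.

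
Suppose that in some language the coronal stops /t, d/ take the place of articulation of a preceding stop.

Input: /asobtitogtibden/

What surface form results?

[asobpitogkibben]

/t/ after /b/ (labial) → [p]
/t/ after /g/ (velar) → [k]
/d/ after /b/ (labial) → [b]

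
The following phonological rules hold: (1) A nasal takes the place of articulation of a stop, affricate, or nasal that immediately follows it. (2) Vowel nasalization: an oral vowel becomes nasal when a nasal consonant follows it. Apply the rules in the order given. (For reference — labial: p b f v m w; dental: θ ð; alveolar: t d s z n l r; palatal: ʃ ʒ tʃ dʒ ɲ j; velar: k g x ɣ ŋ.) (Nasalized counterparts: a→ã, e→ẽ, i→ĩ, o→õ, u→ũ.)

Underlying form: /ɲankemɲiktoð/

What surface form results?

[ɲãŋkẽɲɲiktoð]

Rule 1: /n/ before /k/ (velar) → [ŋ]
Rule 1: /m/ before /ɲ/ (palatal) → [ɲ]
After rule 1: ɲaŋkeɲɲiktoð
Rule 2: /a/ before nasal /ŋ/ → [ã]
Rule 2: /e/ before nasal /ɲ/ → [ẽ]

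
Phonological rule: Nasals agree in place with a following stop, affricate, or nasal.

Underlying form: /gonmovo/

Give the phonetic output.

[gommovo]

/n/ before /m/ (labial) → [m]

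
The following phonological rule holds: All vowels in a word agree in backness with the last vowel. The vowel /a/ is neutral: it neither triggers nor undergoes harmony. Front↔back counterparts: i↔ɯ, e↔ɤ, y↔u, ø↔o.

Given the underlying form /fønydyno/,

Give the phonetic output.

/ø/ harmonizes with /o/ ([+back]) → [o]
/y/ harmonizes with /o/ ([+back]) → [u]
/y/ harmonizes with /o/ ([+back]) → [u]

[fonuduno]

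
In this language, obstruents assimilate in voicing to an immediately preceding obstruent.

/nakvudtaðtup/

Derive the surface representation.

[nakfuddaðdup]

/v/ after /k/ (voiceless) → [f]
/t/ after /d/ (voiced) → [d]
/t/ after /ð/ (voiced) → [d]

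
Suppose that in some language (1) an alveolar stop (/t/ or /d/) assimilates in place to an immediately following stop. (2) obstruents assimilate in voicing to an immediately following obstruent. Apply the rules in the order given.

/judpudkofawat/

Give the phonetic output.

[juppukkofawat]

Rule 1: /d/ before /p/ (labial) → [b]
Rule 1: /d/ before /k/ (velar) → [g]
After rule 1: jubpugkofawat
Rule 2: /b/ before /p/ (voiceless) → [p]
Rule 2: /g/ before /k/ (voiceless) → [k]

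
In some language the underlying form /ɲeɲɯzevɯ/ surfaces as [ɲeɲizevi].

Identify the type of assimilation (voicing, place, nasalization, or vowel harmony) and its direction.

/ɯ/→[i] /ɯ/→[i].
Vowels agree with the first vowel, so the harmony is progressive.

vowel harmony, progressive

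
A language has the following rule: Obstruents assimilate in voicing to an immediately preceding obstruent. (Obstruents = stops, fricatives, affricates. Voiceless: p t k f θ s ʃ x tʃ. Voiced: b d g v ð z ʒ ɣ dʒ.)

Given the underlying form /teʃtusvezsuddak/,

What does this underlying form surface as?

/v/ after /s/ (voiceless) → [f]
/s/ after /z/ (voiced) → [z]

[teʃtusfezzuddak]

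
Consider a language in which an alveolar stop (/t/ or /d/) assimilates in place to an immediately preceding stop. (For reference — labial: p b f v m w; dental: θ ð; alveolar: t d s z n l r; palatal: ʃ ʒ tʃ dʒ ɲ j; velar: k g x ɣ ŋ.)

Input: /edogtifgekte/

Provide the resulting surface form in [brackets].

/t/ after /g/ (velar) → [k]
/t/ after /k/ (velar) → [k]

[edogkifgekke]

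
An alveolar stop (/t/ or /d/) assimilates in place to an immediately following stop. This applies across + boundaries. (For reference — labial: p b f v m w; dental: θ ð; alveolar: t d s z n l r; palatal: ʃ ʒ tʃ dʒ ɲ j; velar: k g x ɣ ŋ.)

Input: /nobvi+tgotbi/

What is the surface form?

[nobvi+kgopbi]

/t/ before /g/ (velar) → [k]
/t/ before /b/ (labial) → [p]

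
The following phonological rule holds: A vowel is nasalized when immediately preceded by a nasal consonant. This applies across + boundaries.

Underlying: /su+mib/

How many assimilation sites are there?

1

/i/ after nasal /m/ → [ĩ]
1 segment changes.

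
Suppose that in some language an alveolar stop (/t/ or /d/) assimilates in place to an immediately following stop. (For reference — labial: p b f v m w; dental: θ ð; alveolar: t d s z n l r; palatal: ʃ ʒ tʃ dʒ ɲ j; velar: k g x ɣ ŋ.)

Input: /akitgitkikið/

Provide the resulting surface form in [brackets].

/t/ before /g/ (velar) → [k]
/t/ before /k/ (velar) → [k]

[akikgikkikið]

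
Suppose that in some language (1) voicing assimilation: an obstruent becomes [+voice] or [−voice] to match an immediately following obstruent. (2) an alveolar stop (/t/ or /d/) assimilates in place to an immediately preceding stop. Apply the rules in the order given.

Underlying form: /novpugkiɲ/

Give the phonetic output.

Rule 1: /v/ before /p/ (voiceless) → [f]
Rule 1: /g/ before /k/ (voiceless) → [k]
After rule 1: nofpukkiɲ
Rule 2: no segment meets the rule's conditions; no change.

[nofpukkiɲ]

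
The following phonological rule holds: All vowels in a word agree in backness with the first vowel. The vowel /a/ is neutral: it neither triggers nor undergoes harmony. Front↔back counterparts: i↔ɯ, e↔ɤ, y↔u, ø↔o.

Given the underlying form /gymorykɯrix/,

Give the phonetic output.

/o/ harmonizes with /y/ ([-back]) → [ø]
/ɯ/ harmonizes with /y/ ([-back]) → [i]

[gymørykirix]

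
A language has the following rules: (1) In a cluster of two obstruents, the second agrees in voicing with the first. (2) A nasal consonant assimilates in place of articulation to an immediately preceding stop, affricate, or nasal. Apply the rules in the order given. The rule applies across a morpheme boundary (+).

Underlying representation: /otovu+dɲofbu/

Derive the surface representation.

Rule 1: /b/ after /f/ (voiceless) → [p]
After rule 1: otovu+dɲofpu
Rule 2: /ɲ/ after /d/ (alveolar) → [n]

[otovu+dnofpu]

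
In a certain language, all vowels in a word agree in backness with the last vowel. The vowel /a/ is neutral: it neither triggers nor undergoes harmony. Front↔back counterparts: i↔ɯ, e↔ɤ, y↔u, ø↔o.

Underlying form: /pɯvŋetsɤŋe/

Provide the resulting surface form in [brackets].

[pivŋetseŋe]

/ɯ/ harmonizes with /e/ ([-back]) → [i]
/ɤ/ harmonizes with /e/ ([-back]) → [e]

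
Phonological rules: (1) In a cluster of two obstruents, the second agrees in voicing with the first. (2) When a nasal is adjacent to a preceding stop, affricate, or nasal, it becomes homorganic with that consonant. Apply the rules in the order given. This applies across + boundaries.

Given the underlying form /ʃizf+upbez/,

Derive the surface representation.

Rule 1: /f/ after /z/ (voiced) → [v]
Rule 1: /b/ after /p/ (voiceless) → [p]
After rule 1: ʃizv+uppez
Rule 2: no segment meets the rule's conditions; no change.

[ʃizv+uppez]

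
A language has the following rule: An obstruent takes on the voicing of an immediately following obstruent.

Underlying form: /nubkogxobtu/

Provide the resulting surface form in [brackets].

/b/ before /k/ (voiceless) → [p]
/g/ before /x/ (voiceless) → [k]
/b/ before /t/ (voiceless) → [p]

[nupkokxoptu]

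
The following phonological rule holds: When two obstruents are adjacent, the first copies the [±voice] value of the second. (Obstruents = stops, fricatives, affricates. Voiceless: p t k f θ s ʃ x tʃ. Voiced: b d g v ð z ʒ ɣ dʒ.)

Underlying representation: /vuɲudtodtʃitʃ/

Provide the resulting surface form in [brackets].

[vuɲuttottʃitʃ]

/d/ before /t/ (voiceless) → [t]
/d/ before /tʃ/ (voiceless) → [t]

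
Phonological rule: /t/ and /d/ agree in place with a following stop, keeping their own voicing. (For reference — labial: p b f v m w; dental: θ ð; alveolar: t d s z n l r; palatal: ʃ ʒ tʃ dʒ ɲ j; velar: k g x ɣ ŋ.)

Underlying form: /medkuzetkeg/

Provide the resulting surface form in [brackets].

[megkuzekkeg]

/d/ before /k/ (velar) → [g]
/t/ before /k/ (velar) → [k]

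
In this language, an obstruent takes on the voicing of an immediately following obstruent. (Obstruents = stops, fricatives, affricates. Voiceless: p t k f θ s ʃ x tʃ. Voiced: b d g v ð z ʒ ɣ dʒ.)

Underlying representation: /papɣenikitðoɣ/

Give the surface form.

[pabɣenikidðoɣ]

/p/ before /ɣ/ (voiced) → [b]
/t/ before /ð/ (voiced) → [d]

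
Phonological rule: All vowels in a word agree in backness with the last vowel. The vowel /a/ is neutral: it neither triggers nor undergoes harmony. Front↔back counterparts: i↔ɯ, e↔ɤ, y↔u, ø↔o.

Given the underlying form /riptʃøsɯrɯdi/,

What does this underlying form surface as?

/ɯ/ harmonizes with /i/ ([-back]) → [i]
/ɯ/ harmonizes with /i/ ([-back]) → [i]

[riptʃøsiridi]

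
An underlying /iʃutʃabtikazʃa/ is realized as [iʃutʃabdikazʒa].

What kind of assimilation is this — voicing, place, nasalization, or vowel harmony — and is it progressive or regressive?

/t/→[d] /ʃ/→[ʒ].
Each target copies a feature from the preceding segment, so the direction is progressive.

voicing assimilation, progressive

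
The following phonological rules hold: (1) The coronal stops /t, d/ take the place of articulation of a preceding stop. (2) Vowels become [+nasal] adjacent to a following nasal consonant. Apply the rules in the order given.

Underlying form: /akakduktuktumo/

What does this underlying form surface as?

Rule 1: /d/ after /k/ (velar) → [g]
Rule 1: /t/ after /k/ (velar) → [k]
Rule 1: /t/ after /k/ (velar) → [k]
After rule 1: akakgukkukkumo
Rule 2: /u/ before nasal /m/ → [ũ]

[akakgukkukkũmo]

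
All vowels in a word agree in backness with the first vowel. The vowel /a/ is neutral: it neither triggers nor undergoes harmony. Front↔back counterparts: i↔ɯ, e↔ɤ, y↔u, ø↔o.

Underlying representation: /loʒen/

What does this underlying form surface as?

[loʒɤn]

/e/ harmonizes with /o/ ([+back]) → [ɤ]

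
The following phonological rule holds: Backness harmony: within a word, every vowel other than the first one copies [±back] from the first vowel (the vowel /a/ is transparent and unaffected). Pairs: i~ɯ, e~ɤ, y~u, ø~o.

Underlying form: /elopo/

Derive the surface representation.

[eløpø]

/o/ harmonizes with /e/ ([-back]) → [ø]
/o/ harmonizes with /e/ ([-back]) → [ø]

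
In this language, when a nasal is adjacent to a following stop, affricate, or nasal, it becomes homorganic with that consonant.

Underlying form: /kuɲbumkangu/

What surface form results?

/ɲ/ before /b/ (labial) → [m]
/m/ before /k/ (velar) → [ŋ]
/n/ before /g/ (velar) → [ŋ]

[kumbuŋkaŋgu]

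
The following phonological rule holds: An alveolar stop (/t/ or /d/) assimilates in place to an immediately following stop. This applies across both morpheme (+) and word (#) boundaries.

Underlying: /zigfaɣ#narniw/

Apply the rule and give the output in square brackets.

[zigfaɣ#narniw]

no segment meets the rule's conditions; no change.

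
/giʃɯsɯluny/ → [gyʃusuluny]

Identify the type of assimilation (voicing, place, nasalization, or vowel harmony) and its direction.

/i/→[y] /ɯ/→[u] /ɯ/→[u].
Vowels agree with the last vowel, so the harmony is regressive.

vowel harmony, regressive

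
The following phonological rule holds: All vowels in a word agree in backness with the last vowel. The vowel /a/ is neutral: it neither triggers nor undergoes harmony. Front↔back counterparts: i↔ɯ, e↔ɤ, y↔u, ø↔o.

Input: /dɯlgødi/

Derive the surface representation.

[dilgødi]

/ɯ/ harmonizes with /i/ ([-back]) → [i]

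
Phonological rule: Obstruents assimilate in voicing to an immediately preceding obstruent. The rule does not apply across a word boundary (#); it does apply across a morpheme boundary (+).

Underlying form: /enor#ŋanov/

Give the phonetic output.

no segment meets the rule's conditions; no change.

[enor#ŋanov]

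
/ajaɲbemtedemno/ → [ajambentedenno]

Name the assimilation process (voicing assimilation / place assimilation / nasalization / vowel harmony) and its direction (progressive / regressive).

/ɲ/→[m] /m/→[n] /m/→[n].
Each target copies a feature from the following segment, so the direction is regressive.

place assimilation, regressive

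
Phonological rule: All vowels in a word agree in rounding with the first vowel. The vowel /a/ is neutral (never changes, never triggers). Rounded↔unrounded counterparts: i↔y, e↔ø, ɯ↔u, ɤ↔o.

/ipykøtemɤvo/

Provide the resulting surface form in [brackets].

/y/ harmonizes with /i/ ([-round]) → [i]
/ø/ harmonizes with /i/ ([-round]) → [e]
/o/ harmonizes with /i/ ([-round]) → [ɤ]

[ipiketemɤvɤ]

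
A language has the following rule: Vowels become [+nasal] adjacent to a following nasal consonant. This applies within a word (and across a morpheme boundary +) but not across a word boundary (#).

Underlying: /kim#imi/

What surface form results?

/i/ before nasal /m/ → [ĩ]
/i/ before nasal /m/ → [ĩ]

[kĩm#ĩmi]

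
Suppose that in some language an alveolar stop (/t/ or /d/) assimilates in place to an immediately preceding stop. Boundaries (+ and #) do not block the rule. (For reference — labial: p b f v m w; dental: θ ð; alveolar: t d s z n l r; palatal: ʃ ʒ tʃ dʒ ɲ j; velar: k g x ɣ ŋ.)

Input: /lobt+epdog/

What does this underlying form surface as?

[lobp+epbog]

/t/ after /b/ (labial) → [p]
/d/ after /p/ (labial) → [b]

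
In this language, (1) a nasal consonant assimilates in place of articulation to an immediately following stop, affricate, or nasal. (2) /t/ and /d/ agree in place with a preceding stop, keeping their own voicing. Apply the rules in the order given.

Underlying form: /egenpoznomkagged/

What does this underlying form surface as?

[egempoznoŋkagged]

Rule 1: /n/ before /p/ (labial) → [m]
Rule 1: /m/ before /k/ (velar) → [ŋ]
After rule 1: egempoznoŋkagged
Rule 2: no segment meets the rule's conditions; no change.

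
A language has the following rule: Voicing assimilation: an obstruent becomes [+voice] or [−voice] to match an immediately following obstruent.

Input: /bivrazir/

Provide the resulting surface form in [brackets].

[bivrazir]

no segment meets the rule's conditions; no change.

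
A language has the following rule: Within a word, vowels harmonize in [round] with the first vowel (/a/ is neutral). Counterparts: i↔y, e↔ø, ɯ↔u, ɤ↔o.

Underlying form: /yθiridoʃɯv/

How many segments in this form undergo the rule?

3

/i/ harmonizes with /y/ ([+round]) → [y]
/i/ harmonizes with /y/ ([+round]) → [y]
/ɯ/ harmonizes with /y/ ([+round]) → [u]
3 segments change.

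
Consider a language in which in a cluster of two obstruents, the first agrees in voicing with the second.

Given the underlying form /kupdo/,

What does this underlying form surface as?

[kubdo]

/p/ before /d/ (voiced) → [b]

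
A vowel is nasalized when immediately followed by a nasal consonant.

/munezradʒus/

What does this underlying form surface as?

[mũnezradʒus]

/u/ before nasal /n/ → [ũ]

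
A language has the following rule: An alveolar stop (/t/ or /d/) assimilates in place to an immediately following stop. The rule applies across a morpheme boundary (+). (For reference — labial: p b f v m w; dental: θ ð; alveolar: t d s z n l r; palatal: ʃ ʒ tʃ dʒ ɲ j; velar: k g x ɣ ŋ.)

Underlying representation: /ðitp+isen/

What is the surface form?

[ðipp+isen]

/t/ before /p/ (labial) → [p]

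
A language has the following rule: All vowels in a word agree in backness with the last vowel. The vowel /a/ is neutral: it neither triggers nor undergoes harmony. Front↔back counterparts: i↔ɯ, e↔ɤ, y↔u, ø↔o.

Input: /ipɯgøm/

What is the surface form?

[ipigøm]

/ɯ/ harmonizes with /ø/ ([-back]) → [i]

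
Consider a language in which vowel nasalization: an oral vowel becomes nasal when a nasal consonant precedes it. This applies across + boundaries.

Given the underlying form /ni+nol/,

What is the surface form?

/i/ after nasal /n/ → [ĩ]
/o/ after nasal /n/ → [õ]

[nĩ+nõl]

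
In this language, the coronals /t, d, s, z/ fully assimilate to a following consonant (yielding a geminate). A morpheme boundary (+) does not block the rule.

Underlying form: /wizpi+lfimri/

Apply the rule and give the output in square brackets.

[wippi+lfimri]

/z/ before /p/ → [p] (total assimilation)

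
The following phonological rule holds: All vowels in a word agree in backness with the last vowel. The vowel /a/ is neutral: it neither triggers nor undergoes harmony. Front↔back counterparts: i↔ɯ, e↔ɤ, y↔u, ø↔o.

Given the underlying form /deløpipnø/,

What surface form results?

no segment meets the rule's conditions; no change.

[deløpipnø]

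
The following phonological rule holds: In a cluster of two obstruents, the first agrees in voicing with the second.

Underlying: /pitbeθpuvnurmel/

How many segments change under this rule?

/t/ before /b/ (voiced) → [d]
1 segment changes.

1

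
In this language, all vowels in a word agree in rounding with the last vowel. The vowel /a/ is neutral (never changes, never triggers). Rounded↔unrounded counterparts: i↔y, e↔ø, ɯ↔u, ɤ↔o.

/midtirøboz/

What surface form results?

/i/ harmonizes with /o/ ([+round]) → [y]
/i/ harmonizes with /o/ ([+round]) → [y]

[mydtyrøboz]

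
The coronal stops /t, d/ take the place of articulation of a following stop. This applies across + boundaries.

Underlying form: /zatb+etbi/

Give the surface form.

[zapb+epbi]

/t/ before /b/ (labial) → [p]
/t/ before /b/ (labial) → [p]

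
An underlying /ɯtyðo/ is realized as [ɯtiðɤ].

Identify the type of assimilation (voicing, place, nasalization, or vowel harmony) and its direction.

/y/→[i] /o/→[ɤ].
Vowels agree with the first vowel, so the harmony is progressive.

vowel harmony, progressive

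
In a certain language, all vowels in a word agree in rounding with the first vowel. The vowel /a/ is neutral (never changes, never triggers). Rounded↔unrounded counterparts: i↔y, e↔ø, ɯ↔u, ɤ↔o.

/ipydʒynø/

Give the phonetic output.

[ipidʒine]

/y/ harmonizes with /i/ ([-round]) → [i]
/y/ harmonizes with /i/ ([-round]) → [i]
/ø/ harmonizes with /i/ ([-round]) → [e]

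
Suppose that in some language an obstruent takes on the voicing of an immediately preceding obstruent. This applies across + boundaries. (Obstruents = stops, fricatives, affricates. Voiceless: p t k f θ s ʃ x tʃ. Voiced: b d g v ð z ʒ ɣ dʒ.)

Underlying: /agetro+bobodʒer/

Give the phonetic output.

[agetro+bobodʒer]

no segment meets the rule's conditions; no change.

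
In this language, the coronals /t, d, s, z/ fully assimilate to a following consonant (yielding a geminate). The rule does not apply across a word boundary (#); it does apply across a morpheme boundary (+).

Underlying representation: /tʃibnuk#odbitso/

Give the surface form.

[tʃibnuk#obbisso]

/d/ before /b/ → [b] (total assimilation)
/t/ before /s/ → [s] (total assimilation)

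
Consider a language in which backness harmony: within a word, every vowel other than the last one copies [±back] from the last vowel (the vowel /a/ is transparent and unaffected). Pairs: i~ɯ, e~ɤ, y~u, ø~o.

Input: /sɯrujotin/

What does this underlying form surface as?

/ɯ/ harmonizes with /i/ ([-back]) → [i]
/u/ harmonizes with /i/ ([-back]) → [y]
/o/ harmonizes with /i/ ([-back]) → [ø]

[siryjøtin]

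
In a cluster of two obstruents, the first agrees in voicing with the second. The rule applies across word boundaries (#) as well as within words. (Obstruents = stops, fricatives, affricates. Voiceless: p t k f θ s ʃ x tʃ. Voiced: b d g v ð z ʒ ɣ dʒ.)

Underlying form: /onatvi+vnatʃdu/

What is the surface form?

[onadvi+vnadʒdu]

/t/ before /v/ (voiced) → [d]
/tʃ/ before /d/ (voiced) → [dʒ]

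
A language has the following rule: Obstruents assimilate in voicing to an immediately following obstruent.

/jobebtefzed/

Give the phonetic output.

/b/ before /t/ (voiceless) → [p]
/f/ before /z/ (voiced) → [v]

[jobeptevzed]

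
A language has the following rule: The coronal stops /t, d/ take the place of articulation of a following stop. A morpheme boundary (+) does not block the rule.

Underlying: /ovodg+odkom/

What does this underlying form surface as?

[ovogg+ogkom]

/d/ before /g/ (velar) → [g]
/d/ before /k/ (velar) → [g]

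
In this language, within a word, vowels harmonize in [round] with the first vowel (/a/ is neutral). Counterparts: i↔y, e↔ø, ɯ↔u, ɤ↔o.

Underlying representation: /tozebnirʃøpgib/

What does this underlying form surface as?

[tozøbnyrʃøpgyb]

/e/ harmonizes with /o/ ([+round]) → [ø]
/i/ harmonizes with /o/ ([+round]) → [y]
/i/ harmonizes with /o/ ([+round]) → [y]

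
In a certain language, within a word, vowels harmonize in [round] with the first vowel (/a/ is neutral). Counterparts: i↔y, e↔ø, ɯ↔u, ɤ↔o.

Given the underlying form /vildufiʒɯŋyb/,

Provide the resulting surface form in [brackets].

/u/ harmonizes with /i/ ([-round]) → [ɯ]
/y/ harmonizes with /i/ ([-round]) → [i]

[vildɯfiʒɯŋib]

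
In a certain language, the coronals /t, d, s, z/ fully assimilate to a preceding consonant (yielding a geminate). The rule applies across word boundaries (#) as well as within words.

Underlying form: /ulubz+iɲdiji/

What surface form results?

/z/ after /b/ → [b] (total assimilation)
/d/ after /ɲ/ → [ɲ] (total assimilation)

[ulubb+iɲɲiji]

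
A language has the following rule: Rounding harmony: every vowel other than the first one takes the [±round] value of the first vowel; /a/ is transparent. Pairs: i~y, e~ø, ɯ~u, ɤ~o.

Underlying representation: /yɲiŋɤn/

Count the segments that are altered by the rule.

/i/ harmonizes with /y/ ([+round]) → [y]
/ɤ/ harmonizes with /y/ ([+round]) → [o]
2 segments change.

2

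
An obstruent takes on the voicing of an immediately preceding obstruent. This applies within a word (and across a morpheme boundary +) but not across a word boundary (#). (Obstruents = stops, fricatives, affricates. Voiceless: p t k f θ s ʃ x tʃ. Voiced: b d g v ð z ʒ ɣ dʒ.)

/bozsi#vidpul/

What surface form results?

/s/ after /z/ (voiced) → [z]
/p/ after /d/ (voiced) → [b]

[bozzi#vidbul]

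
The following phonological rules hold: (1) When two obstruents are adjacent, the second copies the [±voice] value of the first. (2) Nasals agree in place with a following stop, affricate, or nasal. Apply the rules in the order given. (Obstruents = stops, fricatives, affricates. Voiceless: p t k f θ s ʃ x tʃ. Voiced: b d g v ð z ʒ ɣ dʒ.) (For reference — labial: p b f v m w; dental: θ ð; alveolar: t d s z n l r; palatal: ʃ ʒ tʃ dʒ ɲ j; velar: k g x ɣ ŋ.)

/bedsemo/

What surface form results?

[bedzemo]

Rule 1: /s/ after /d/ (voiced) → [z]
After rule 1: bedzemo
Rule 2: no segment meets the rule's conditions; no change.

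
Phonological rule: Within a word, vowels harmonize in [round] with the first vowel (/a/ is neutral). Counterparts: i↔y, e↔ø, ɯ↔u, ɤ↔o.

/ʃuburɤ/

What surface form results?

/ɤ/ harmonizes with /u/ ([+round]) → [o]

[ʃuburo]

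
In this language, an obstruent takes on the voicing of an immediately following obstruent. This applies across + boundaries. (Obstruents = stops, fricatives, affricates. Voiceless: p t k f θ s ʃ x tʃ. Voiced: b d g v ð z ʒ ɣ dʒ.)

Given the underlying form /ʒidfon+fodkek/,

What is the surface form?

/d/ before /f/ (voiceless) → [t]
/d/ before /k/ (voiceless) → [t]

[ʒitfon+fotkek]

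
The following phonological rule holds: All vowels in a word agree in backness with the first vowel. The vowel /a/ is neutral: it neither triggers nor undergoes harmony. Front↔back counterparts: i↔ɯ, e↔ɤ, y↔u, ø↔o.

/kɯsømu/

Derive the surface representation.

/ø/ harmonizes with /ɯ/ ([+back]) → [o]

[kɯsomu]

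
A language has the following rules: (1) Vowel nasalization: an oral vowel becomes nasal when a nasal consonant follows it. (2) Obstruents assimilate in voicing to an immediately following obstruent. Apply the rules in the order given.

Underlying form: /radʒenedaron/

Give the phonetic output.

Rule 1: /e/ before nasal /n/ → [ẽ]
Rule 1: /o/ before nasal /n/ → [õ]
After rule 1: radʒẽnedarõn
Rule 2: no segment meets the rule's conditions; no change.

[radʒẽnedarõn]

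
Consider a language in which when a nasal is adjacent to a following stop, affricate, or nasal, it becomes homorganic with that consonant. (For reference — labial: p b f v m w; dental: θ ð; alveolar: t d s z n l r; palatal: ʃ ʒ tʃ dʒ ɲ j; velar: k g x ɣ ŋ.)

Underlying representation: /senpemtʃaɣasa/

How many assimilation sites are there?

/n/ before /p/ (labial) → [m]
/m/ before /tʃ/ (palatal) → [ɲ]
2 segments change.

2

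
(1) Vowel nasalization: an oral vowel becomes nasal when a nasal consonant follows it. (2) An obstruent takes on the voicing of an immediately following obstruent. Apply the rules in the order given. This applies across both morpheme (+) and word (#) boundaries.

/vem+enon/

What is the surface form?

[vẽm+ẽnõn]

Rule 1: /e/ before nasal /m/ → [ẽ]
Rule 1: /e/ before nasal /n/ → [ẽ]
Rule 1: /o/ before nasal /n/ → [õ]
After rule 1: vẽm+ẽnõn
Rule 2: no segment meets the rule's conditions; no change.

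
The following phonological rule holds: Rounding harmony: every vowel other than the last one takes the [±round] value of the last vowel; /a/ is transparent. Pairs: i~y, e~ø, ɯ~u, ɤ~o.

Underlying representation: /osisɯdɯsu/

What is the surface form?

[osysudusu]

/i/ harmonizes with /u/ ([+round]) → [y]
/ɯ/ harmonizes with /u/ ([+round]) → [u]
/ɯ/ harmonizes with /u/ ([+round]) → [u]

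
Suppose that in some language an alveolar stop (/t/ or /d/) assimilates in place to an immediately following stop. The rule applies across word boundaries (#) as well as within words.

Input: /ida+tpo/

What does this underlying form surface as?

/t/ before /p/ (labial) → [p]

[ida+ppo]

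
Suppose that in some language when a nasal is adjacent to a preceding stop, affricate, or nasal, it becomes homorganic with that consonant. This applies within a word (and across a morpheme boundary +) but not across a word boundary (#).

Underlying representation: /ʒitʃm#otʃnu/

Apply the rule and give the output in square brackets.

[ʒitʃɲ#otʃɲu]

/m/ after /tʃ/ (palatal) → [ɲ]
/n/ after /tʃ/ (palatal) → [ɲ]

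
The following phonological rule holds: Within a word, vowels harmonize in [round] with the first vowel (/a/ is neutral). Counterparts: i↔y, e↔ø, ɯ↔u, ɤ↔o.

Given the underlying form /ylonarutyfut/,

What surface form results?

no segment meets the rule's conditions; no change.

[ylonarutyfut]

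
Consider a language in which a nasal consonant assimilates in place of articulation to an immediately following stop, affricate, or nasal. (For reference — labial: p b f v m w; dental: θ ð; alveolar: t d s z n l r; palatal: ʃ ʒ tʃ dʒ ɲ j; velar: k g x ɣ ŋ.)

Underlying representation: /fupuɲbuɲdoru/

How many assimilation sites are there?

/ɲ/ before /b/ (labial) → [m]
/ɲ/ before /d/ (alveolar) → [n]
2 segments change.

2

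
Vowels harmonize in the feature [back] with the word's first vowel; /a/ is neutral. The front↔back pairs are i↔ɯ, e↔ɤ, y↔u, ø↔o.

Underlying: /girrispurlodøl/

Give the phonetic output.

[girrispyrlødøl]

/u/ harmonizes with /i/ ([-back]) → [y]
/o/ harmonizes with /i/ ([-back]) → [ø]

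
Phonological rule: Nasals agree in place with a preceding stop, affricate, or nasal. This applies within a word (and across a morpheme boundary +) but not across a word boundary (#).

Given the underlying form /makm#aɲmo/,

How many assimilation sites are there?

2

/m/ after /k/ (velar) → [ŋ]
/m/ after /ɲ/ (palatal) → [ɲ]
2 segments change.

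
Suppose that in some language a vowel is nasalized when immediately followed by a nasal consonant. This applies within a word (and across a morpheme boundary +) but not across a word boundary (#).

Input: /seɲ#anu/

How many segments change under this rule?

/e/ before nasal /ɲ/ → [ẽ]
/a/ before nasal /n/ → [ã]
2 segments change.

2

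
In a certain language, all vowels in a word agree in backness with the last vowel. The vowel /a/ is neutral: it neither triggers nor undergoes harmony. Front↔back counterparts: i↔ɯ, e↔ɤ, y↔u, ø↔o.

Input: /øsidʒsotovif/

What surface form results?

[øsidʒsøtøvif]

/o/ harmonizes with /i/ ([-back]) → [ø]
/o/ harmonizes with /i/ ([-back]) → [ø]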